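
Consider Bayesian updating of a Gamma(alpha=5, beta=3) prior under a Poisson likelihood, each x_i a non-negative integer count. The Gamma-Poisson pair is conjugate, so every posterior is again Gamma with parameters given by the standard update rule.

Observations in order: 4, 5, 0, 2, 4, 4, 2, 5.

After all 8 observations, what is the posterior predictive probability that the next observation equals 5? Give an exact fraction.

obs 1: x=4 → posterior Gamma(9, 4)
obs 2: x=5 → posterior Gamma(14, 5)
obs 3: x=0 → posterior Gamma(14, 6)
obs 4: x=2 → posterior Gamma(16, 7)
obs 5: x=4 → posterior Gamma(20, 8)
obs 6: x=4 → posterior Gamma(24, 9)
obs 7: x=2 → posterior Gamma(26, 10)
obs 8: x=5 → posterior Gamma(31, 11)

7788872241360556748377774672780398569/88600234373136480672668038376196145152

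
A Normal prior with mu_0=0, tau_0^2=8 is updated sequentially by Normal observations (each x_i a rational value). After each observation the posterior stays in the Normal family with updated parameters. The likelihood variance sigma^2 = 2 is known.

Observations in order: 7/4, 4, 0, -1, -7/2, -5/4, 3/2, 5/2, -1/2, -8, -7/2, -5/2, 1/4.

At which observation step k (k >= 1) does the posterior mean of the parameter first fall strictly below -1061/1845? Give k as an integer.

k = 11

obs 1: x=7/4 → posterior Normal(7/5, 8/5)
obs 2: x=4 → posterior Normal(23/9, 8/9)
obs 3: x=0 → posterior Normal(23/13, 8/13)
obs 4: x=-1 → posterior Normal(19/17, 8/17)
obs 5: x=-7/2 → posterior Normal(5/21, 8/21)
obs 6: x=-5/4 → posterior Normal(0, 8/25)
obs 7: x=3/2 → posterior Normal(6/29, 8/29)
obs 8: x=5/2 → posterior Normal(16/33, 8/33)
obs 9: x=-1/2 → posterior Normal(14/37, 8/37)
obs 10: x=-8 → posterior Normal(-18/41, 8/41)
obs 11: x=-7/2 → posterior Normal(-32/45, 8/45)
obs 12: x=-5/2 → posterior Normal(-6/7, 8/49)
obs 13: x=1/4 → posterior Normal(-41/53, 8/53)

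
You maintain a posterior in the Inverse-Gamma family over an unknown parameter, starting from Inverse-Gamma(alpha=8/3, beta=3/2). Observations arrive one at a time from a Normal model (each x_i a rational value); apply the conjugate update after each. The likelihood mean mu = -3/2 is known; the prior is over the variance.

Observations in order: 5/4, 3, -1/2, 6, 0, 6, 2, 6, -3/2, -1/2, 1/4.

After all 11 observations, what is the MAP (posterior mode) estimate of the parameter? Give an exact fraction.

5259/440

obs 1: x=5/4 → posterior Inverse-Gamma(19/6, 169/32)
obs 2: x=3 → posterior Inverse-Gamma(11/3, 493/32)
obs 3: x=-1/2 → posterior Inverse-Gamma(25/6, 509/32)
obs 4: x=6 → posterior Inverse-Gamma(14/3, 1409/32)
obs 5: x=0 → posterior Inverse-Gamma(31/6, 1445/32)
obs 6: x=6 → posterior Inverse-Gamma(17/3, 2345/32)
obs 7: x=2 → posterior Inverse-Gamma(37/6, 2541/32)
obs 8: x=6 → posterior Inverse-Gamma(20/3, 3441/32)
obs 9: x=-3/2 → posterior Inverse-Gamma(43/6, 3441/32)
obs 10: x=-1/2 → posterior Inverse-Gamma(23/3, 3457/32)
obs 11: x=1/4 → posterior Inverse-Gamma(49/6, 1753/16)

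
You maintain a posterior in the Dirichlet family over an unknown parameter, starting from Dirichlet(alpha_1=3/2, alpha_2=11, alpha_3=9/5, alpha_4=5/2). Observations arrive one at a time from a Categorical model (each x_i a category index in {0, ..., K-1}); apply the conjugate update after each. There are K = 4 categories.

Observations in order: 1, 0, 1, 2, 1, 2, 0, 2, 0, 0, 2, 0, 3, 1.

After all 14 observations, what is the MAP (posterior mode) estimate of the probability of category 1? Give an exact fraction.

35/67

obs 1: x=1 → posterior Dirichlet(3/2, 12, 9/5, 5/2)
obs 2: x=0 → posterior Dirichlet(5/2, 12, 9/5, 5/2)
obs 3: x=1 → posterior Dirichlet(5/2, 13, 9/5, 5/2)
obs 4: x=2 → posterior Dirichlet(5/2, 13, 14/5, 5/2)
obs 5: x=1 → posterior Dirichlet(5/2, 14, 14/5, 5/2)
obs 6: x=2 → posterior Dirichlet(5/2, 14, 19/5, 5/2)
obs 7: x=0 → posterior Dirichlet(7/2, 14, 19/5, 5/2)
obs 8: x=2 → posterior Dirichlet(7/2, 14, 24/5, 5/2)
obs 9: x=0 → posterior Dirichlet(9/2, 14, 24/5, 5/2)
obs 10: x=0 → posterior Dirichlet(11/2, 14, 24/5, 5/2)
obs 11: x=2 → posterior Dirichlet(11/2, 14, 29/5, 5/2)
obs 12: x=0 → posterior Dirichlet(13/2, 14, 29/5, 5/2)
obs 13: x=3 → posterior Dirichlet(13/2, 14, 29/5, 7/2)
obs 14: x=1 → posterior Dirichlet(13/2, 15, 29/5, 7/2)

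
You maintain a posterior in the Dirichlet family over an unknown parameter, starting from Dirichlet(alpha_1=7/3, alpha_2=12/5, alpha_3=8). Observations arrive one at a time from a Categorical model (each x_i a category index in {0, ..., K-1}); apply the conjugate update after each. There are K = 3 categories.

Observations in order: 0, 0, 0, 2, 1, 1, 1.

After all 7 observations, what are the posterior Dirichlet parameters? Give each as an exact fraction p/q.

obs 1: x=0 → posterior Dirichlet(10/3, 12/5, 8)
obs 2: x=0 → posterior Dirichlet(13/3, 12/5, 8)
obs 3: x=0 → posterior Dirichlet(16/3, 12/5, 8)
obs 4: x=2 → posterior Dirichlet(16/3, 12/5, 9)
obs 5: x=1 → posterior Dirichlet(16/3, 17/5, 9)
obs 6: x=1 → posterior Dirichlet(16/3, 22/5, 9)
obs 7: x=1 → posterior Dirichlet(16/3, 27/5, 9)

alpha_1=16/3, alpha_2=27/5, alpha_3=9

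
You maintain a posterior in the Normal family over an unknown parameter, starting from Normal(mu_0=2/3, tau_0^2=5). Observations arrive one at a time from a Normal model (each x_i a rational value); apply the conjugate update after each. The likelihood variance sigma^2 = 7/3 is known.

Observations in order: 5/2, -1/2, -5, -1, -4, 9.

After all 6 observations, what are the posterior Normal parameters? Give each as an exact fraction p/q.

mu_0=59/291, tau_0^2=35/97

obs 1: x=5/2 → posterior Normal(23/12, 35/22)
obs 2: x=-1/2 → posterior Normal(104/111, 35/37)
obs 3: x=-5 → posterior Normal(-121/156, 35/52)
obs 4: x=-1 → posterior Normal(-166/201, 35/67)
obs 5: x=-4 → posterior Normal(-173/123, 35/82)
obs 6: x=9 → posterior Normal(59/291, 35/97)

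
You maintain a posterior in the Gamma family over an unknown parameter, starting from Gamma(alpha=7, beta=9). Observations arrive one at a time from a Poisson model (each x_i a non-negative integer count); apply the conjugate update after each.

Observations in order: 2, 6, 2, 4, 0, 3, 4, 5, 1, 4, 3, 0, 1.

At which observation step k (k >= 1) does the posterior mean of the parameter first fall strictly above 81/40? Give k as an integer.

obs 1: x=2 → posterior Gamma(9, 10)
obs 2: x=6 → posterior Gamma(15, 11)
obs 3: x=2 → posterior Gamma(17, 12)
obs 4: x=4 → posterior Gamma(21, 13)
obs 5: x=0 → posterior Gamma(21, 14)
obs 6: x=3 → posterior Gamma(24, 15)
obs 7: x=4 → posterior Gamma(28, 16)
obs 8: x=5 → posterior Gamma(33, 17)
obs 9: x=1 → posterior Gamma(34, 18)
obs 10: x=4 → posterior Gamma(38, 19)
obs 11: x=3 → posterior Gamma(41, 20)
obs 12: x=0 → posterior Gamma(41, 21)
obs 13: x=1 → posterior Gamma(42, 22)

k = 11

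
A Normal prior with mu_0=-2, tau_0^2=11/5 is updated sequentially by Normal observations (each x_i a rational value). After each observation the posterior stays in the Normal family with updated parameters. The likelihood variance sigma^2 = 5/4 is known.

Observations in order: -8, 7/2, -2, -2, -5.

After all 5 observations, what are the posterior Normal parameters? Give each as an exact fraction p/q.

obs 1: x=-8 → posterior Normal(-134/23, 55/69)
obs 2: x=7/2 → posterior Normal(-248/113, 55/113)
obs 3: x=-2 → posterior Normal(-336/157, 55/157)
obs 4: x=-2 → posterior Normal(-424/201, 55/201)
obs 5: x=-5 → posterior Normal(-92/35, 11/49)

mu_0=-92/35, tau_0^2=11/49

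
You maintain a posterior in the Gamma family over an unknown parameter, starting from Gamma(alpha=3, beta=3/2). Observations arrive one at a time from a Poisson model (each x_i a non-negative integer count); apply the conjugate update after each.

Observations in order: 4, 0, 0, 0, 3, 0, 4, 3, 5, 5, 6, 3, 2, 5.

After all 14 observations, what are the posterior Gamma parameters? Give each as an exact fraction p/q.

alpha=43, beta=31/2

obs 1: x=4 → posterior Gamma(7, 5/2)
obs 2: x=0 → posterior Gamma(7, 7/2)
obs 3: x=0 → posterior Gamma(7, 9/2)
obs 4: x=0 → posterior Gamma(7, 11/2)
obs 5: x=3 → posterior Gamma(10, 13/2)
obs 6: x=0 → posterior Gamma(10, 15/2)
obs 7: x=4 → posterior Gamma(14, 17/2)
obs 8: x=3 → posterior Gamma(17, 19/2)
obs 9: x=5 → posterior Gamma(22, 21/2)
obs 10: x=5 → posterior Gamma(27, 23/2)
obs 11: x=6 → posterior Gamma(33, 25/2)
obs 12: x=3 → posterior Gamma(36, 27/2)
obs 13: x=2 → posterior Gamma(38, 29/2)
obs 14: x=5 → posterior Gamma(43, 31/2)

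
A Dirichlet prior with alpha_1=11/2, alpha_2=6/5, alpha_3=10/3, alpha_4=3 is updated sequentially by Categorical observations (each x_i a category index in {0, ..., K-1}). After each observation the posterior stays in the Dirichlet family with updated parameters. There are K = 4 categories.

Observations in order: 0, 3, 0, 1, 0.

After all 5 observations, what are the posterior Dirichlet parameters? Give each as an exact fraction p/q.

alpha_1=17/2, alpha_2=11/5, alpha_3=10/3, alpha_4=4

obs 1: x=0 → posterior Dirichlet(13/2, 6/5, 10/3, 3)
obs 2: x=3 → posterior Dirichlet(13/2, 6/5, 10/3, 4)
obs 3: x=0 → posterior Dirichlet(15/2, 6/5, 10/3, 4)
obs 4: x=1 → posterior Dirichlet(15/2, 11/5, 10/3, 4)
obs 5: x=0 → posterior Dirichlet(17/2, 11/5, 10/3, 4)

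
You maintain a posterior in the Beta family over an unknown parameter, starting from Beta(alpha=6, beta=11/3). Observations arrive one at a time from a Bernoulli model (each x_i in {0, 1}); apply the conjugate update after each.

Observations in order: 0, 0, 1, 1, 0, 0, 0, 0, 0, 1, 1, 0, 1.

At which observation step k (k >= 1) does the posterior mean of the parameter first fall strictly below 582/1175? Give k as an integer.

k = 7

obs 1: x=0 → posterior Beta(6, 14/3)
obs 2: x=0 → posterior Beta(6, 17/3)
obs 3: x=1 → posterior Beta(7, 17/3)
obs 4: x=1 → posterior Beta(8, 17/3)
obs 5: x=0 → posterior Beta(8, 20/3)
obs 6: x=0 → posterior Beta(8, 23/3)
obs 7: x=0 → posterior Beta(8, 26/3)
obs 8: x=0 → posterior Beta(8, 29/3)
obs 9: x=0 → posterior Beta(8, 32/3)
obs 10: x=1 → posterior Beta(9, 32/3)
obs 11: x=1 → posterior Beta(10, 32/3)
obs 12: x=0 → posterior Beta(10, 35/3)
obs 13: x=1 → posterior Beta(11, 35/3)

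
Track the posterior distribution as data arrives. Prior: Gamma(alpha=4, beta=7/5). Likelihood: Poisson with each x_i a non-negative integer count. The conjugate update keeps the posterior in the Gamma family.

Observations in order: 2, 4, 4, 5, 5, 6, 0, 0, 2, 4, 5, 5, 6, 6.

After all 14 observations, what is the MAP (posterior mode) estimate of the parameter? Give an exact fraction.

285/77

obs 1: x=2 → posterior Gamma(6, 12/5)
obs 2: x=4 → posterior Gamma(10, 17/5)
obs 3: x=4 → posterior Gamma(14, 22/5)
obs 4: x=5 → posterior Gamma(19, 27/5)
obs 5: x=5 → posterior Gamma(24, 32/5)
obs 6: x=6 → posterior Gamma(30, 37/5)
obs 7: x=0 → posterior Gamma(30, 42/5)
obs 8: x=0 → posterior Gamma(30, 47/5)
obs 9: x=2 → posterior Gamma(32, 52/5)
obs 10: x=4 → posterior Gamma(36, 57/5)
obs 11: x=5 → posterior Gamma(41, 62/5)
obs 12: x=5 → posterior Gamma(46, 67/5)
obs 13: x=6 → posterior Gamma(52, 72/5)
obs 14: x=6 → posterior Gamma(58, 77/5)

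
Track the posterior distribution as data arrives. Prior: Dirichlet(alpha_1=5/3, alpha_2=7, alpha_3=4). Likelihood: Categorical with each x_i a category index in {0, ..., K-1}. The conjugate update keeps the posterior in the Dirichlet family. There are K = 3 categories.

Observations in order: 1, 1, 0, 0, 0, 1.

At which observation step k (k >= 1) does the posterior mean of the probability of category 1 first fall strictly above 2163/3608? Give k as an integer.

obs 1: x=1 → posterior Dirichlet(5/3, 8, 4)
obs 2: x=1 → posterior Dirichlet(5/3, 9, 4)
obs 3: x=0 → posterior Dirichlet(8/3, 9, 4)
obs 4: x=0 → posterior Dirichlet(11/3, 9, 4)
obs 5: x=0 → posterior Dirichlet(14/3, 9, 4)
obs 6: x=1 → posterior Dirichlet(14/3, 10, 4)

k = 2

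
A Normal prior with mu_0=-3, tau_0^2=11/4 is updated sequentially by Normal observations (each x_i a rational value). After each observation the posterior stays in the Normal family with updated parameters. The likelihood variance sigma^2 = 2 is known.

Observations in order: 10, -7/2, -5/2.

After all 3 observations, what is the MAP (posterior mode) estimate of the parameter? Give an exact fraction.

20/41

obs 1: x=10 → posterior Normal(86/19, 22/19)
obs 2: x=-7/2 → posterior Normal(19/12, 11/15)
obs 3: x=-5/2 → posterior Normal(20/41, 22/41)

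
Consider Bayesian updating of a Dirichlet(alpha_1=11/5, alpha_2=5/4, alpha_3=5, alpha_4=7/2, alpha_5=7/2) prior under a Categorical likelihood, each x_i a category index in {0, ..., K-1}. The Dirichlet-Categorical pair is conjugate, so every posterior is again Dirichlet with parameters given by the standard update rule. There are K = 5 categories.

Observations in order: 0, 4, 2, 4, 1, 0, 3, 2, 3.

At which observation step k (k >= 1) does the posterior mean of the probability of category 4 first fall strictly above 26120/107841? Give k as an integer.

k = 2

obs 1: x=0 → posterior Dirichlet(16/5, 5/4, 5, 7/2, 7/2)
obs 2: x=4 → posterior Dirichlet(16/5, 5/4, 5, 7/2, 9/2)
obs 3: x=2 → posterior Dirichlet(16/5, 5/4, 6, 7/2, 9/2)
obs 4: x=4 → posterior Dirichlet(16/5, 5/4, 6, 7/2, 11/2)
obs 5: x=1 → posterior Dirichlet(16/5, 9/4, 6, 7/2, 11/2)
obs 6: x=0 → posterior Dirichlet(21/5, 9/4, 6, 7/2, 11/2)
obs 7: x=3 → posterior Dirichlet(21/5, 9/4, 6, 9/2, 11/2)
obs 8: x=2 → posterior Dirichlet(21/5, 9/4, 7, 9/2, 11/2)
obs 9: x=3 → posterior Dirichlet(21/5, 9/4, 7, 11/2, 11/2)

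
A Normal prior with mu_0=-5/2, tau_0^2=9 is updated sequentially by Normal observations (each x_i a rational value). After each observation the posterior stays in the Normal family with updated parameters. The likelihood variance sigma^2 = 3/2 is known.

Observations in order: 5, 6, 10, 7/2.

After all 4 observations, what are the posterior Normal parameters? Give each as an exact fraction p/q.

mu_0=289/50, tau_0^2=9/25

obs 1: x=5 → posterior Normal(55/14, 9/7)
obs 2: x=6 → posterior Normal(127/26, 9/13)
obs 3: x=10 → posterior Normal(13/2, 9/19)
obs 4: x=7/2 → posterior Normal(289/50, 9/25)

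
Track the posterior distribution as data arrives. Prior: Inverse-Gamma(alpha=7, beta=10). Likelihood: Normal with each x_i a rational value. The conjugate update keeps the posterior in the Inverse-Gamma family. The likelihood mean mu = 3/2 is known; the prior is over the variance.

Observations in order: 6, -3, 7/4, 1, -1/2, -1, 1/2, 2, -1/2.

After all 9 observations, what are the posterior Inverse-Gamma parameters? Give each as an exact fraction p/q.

alpha=23/2, beta=1221/32

obs 1: x=6 → posterior Inverse-Gamma(15/2, 161/8)
obs 2: x=-3 → posterior Inverse-Gamma(8, 121/4)
obs 3: x=7/4 → posterior Inverse-Gamma(17/2, 969/32)
obs 4: x=1 → posterior Inverse-Gamma(9, 973/32)
obs 5: x=-1/2 → posterior Inverse-Gamma(19/2, 1037/32)
obs 6: x=-1 → posterior Inverse-Gamma(10, 1137/32)
obs 7: x=1/2 → posterior Inverse-Gamma(21/2, 1153/32)
obs 8: x=2 → posterior Inverse-Gamma(11, 1157/32)
obs 9: x=-1/2 → posterior Inverse-Gamma(23/2, 1221/32)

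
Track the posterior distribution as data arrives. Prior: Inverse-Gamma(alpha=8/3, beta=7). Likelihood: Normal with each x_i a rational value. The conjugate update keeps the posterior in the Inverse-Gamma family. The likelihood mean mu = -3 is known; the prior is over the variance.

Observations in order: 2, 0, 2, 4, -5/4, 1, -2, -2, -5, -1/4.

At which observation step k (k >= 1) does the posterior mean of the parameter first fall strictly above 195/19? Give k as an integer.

k = 3

obs 1: x=2 → posterior Inverse-Gamma(19/6, 39/2)
obs 2: x=0 → posterior Inverse-Gamma(11/3, 24)
obs 3: x=2 → posterior Inverse-Gamma(25/6, 73/2)
obs 4: x=4 → posterior Inverse-Gamma(14/3, 61)
obs 5: x=-5/4 → posterior Inverse-Gamma(31/6, 2001/32)
obs 6: x=1 → posterior Inverse-Gamma(17/3, 2257/32)
obs 7: x=-2 → posterior Inverse-Gamma(37/6, 2273/32)
obs 8: x=-2 → posterior Inverse-Gamma(20/3, 2289/32)
obs 9: x=-5 → posterior Inverse-Gamma(43/6, 2353/32)
obs 10: x=-1/4 → posterior Inverse-Gamma(23/3, 1237/16)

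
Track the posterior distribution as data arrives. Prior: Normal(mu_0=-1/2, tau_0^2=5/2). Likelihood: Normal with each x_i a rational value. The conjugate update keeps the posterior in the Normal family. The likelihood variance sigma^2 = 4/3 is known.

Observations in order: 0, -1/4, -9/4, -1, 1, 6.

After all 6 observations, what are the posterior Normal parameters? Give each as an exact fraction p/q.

mu_0=97/196, tau_0^2=10/49

obs 1: x=0 → posterior Normal(-4/23, 20/23)
obs 2: x=-1/4 → posterior Normal(-31/152, 10/19)
obs 3: x=-9/4 → posterior Normal(-83/106, 20/53)
obs 4: x=-1 → posterior Normal(-113/136, 5/17)
obs 5: x=1 → posterior Normal(-1/2, 20/83)
obs 6: x=6 → posterior Normal(97/196, 10/49)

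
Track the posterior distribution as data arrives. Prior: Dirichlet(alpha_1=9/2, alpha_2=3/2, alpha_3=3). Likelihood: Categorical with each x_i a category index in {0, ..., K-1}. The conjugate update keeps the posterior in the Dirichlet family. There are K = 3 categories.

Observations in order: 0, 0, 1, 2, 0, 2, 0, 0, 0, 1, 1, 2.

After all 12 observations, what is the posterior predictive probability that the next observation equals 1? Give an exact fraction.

3/14

obs 1: x=0 → posterior Dirichlet(11/2, 3/2, 3)
obs 2: x=0 → posterior Dirichlet(13/2, 3/2, 3)
obs 3: x=1 → posterior Dirichlet(13/2, 5/2, 3)
obs 4: x=2 → posterior Dirichlet(13/2, 5/2, 4)
obs 5: x=0 → posterior Dirichlet(15/2, 5/2, 4)
obs 6: x=2 → posterior Dirichlet(15/2, 5/2, 5)
obs 7: x=0 → posterior Dirichlet(17/2, 5/2, 5)
obs 8: x=0 → posterior Dirichlet(19/2, 5/2, 5)
obs 9: x=0 → posterior Dirichlet(21/2, 5/2, 5)
obs 10: x=1 → posterior Dirichlet(21/2, 7/2, 5)
obs 11: x=1 → posterior Dirichlet(21/2, 9/2, 5)
obs 12: x=2 → posterior Dirichlet(21/2, 9/2, 6)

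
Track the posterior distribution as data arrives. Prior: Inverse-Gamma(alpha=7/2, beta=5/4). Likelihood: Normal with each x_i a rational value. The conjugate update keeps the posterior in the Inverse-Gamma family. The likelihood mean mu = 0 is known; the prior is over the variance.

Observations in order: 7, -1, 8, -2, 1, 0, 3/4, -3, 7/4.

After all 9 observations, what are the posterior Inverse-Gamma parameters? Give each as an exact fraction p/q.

obs 1: x=7 → posterior Inverse-Gamma(4, 103/4)
obs 2: x=-1 → posterior Inverse-Gamma(9/2, 105/4)
obs 3: x=8 → posterior Inverse-Gamma(5, 233/4)
obs 4: x=-2 → posterior Inverse-Gamma(11/2, 241/4)
obs 5: x=1 → posterior Inverse-Gamma(6, 243/4)
obs 6: x=0 → posterior Inverse-Gamma(13/2, 243/4)
obs 7: x=3/4 → posterior Inverse-Gamma(7, 1953/32)
obs 8: x=-3 → posterior Inverse-Gamma(15/2, 2097/32)
obs 9: x=7/4 → posterior Inverse-Gamma(8, 1073/16)

alpha=8, beta=1073/16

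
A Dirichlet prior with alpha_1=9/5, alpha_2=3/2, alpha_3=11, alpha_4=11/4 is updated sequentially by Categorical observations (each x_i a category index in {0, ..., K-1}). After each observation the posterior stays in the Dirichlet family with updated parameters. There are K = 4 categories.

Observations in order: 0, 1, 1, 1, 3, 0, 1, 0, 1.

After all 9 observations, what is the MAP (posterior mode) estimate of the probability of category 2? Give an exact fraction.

200/441

obs 1: x=0 → posterior Dirichlet(14/5, 3/2, 11, 11/4)
obs 2: x=1 → posterior Dirichlet(14/5, 5/2, 11, 11/4)
obs 3: x=1 → posterior Dirichlet(14/5, 7/2, 11, 11/4)
obs 4: x=1 → posterior Dirichlet(14/5, 9/2, 11, 11/4)
obs 5: x=3 → posterior Dirichlet(14/5, 9/2, 11, 15/4)
obs 6: x=0 → posterior Dirichlet(19/5, 9/2, 11, 15/4)
obs 7: x=1 → posterior Dirichlet(19/5, 11/2, 11, 15/4)
obs 8: x=0 → posterior Dirichlet(24/5, 11/2, 11, 15/4)
obs 9: x=1 → posterior Dirichlet(24/5, 13/2, 11, 15/4)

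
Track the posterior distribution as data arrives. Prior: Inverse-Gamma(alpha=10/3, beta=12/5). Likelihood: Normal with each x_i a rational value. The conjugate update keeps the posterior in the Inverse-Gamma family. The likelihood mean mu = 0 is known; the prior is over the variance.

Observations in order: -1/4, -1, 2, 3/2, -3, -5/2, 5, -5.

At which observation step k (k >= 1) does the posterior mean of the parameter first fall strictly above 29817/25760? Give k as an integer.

obs 1: x=-1/4 → posterior Inverse-Gamma(23/6, 389/160)
obs 2: x=-1 → posterior Inverse-Gamma(13/3, 469/160)
obs 3: x=2 → posterior Inverse-Gamma(29/6, 789/160)
obs 4: x=3/2 → posterior Inverse-Gamma(16/3, 969/160)
obs 5: x=-3 → posterior Inverse-Gamma(35/6, 1689/160)
obs 6: x=-5/2 → posterior Inverse-Gamma(19/3, 2189/160)
obs 7: x=5 → posterior Inverse-Gamma(41/6, 4189/160)
obs 8: x=-5 → posterior Inverse-Gamma(22/3, 6189/160)

k = 3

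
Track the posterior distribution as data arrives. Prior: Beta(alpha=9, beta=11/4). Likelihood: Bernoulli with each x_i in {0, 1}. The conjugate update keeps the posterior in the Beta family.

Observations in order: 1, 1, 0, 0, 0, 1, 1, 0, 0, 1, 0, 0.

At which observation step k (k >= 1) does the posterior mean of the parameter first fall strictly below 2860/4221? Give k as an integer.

k = 5

obs 1: x=1 → posterior Beta(10, 11/4)
obs 2: x=1 → posterior Beta(11, 11/4)
obs 3: x=0 → posterior Beta(11, 15/4)
obs 4: x=0 → posterior Beta(11, 19/4)
obs 5: x=0 → posterior Beta(11, 23/4)
obs 6: x=1 → posterior Beta(12, 23/4)
obs 7: x=1 → posterior Beta(13, 23/4)
obs 8: x=0 → posterior Beta(13, 27/4)
obs 9: x=0 → posterior Beta(13, 31/4)
obs 10: x=1 → posterior Beta(14, 31/4)
obs 11: x=0 → posterior Beta(14, 35/4)
obs 12: x=0 → posterior Beta(14, 39/4)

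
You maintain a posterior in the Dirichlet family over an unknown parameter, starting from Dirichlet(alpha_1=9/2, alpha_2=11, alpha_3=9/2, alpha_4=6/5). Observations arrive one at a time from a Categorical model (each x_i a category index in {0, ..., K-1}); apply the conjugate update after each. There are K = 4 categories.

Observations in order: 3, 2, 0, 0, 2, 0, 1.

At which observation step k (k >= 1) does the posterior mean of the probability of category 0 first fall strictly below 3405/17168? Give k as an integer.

k = 2

obs 1: x=3 → posterior Dirichlet(9/2, 11, 9/2, 11/5)
obs 2: x=2 → posterior Dirichlet(9/2, 11, 11/2, 11/5)
obs 3: x=0 → posterior Dirichlet(11/2, 11, 11/2, 11/5)
obs 4: x=0 → posterior Dirichlet(13/2, 11, 11/2, 11/5)
obs 5: x=2 → posterior Dirichlet(13/2, 11, 13/2, 11/5)
obs 6: x=0 → posterior Dirichlet(15/2, 11, 13/2, 11/5)
obs 7: x=1 → posterior Dirichlet(15/2, 12, 13/2, 11/5)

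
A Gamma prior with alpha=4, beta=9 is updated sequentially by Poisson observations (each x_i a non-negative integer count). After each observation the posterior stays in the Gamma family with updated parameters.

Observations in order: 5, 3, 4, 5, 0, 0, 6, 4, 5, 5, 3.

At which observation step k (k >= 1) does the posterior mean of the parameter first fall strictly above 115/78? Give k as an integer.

obs 1: x=5 → posterior Gamma(9, 10)
obs 2: x=3 → posterior Gamma(12, 11)
obs 3: x=4 → posterior Gamma(16, 12)
obs 4: x=5 → posterior Gamma(21, 13)
obs 5: x=0 → posterior Gamma(21, 14)
obs 6: x=0 → posterior Gamma(21, 15)
obs 7: x=6 → posterior Gamma(27, 16)
obs 8: x=4 → posterior Gamma(31, 17)
obs 9: x=5 → posterior Gamma(36, 18)
obs 10: x=5 → posterior Gamma(41, 19)
obs 11: x=3 → posterior Gamma(44, 20)

k = 4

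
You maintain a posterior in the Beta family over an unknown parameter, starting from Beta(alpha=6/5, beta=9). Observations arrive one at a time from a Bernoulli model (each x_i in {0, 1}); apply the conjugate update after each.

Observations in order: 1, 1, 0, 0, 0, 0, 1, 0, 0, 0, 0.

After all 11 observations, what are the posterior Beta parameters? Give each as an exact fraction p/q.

obs 1: x=1 → posterior Beta(11/5, 9)
obs 2: x=1 → posterior Beta(16/5, 9)
obs 3: x=0 → posterior Beta(16/5, 10)
obs 4: x=0 → posterior Beta(16/5, 11)
obs 5: x=0 → posterior Beta(16/5, 12)
obs 6: x=0 → posterior Beta(16/5, 13)
obs 7: x=1 → posterior Beta(21/5, 13)
obs 8: x=0 → posterior Beta(21/5, 14)
obs 9: x=0 → posterior Beta(21/5, 15)
obs 10: x=0 → posterior Beta(21/5, 16)
obs 11: x=0 → posterior Beta(21/5, 17)

alpha=21/5, beta=17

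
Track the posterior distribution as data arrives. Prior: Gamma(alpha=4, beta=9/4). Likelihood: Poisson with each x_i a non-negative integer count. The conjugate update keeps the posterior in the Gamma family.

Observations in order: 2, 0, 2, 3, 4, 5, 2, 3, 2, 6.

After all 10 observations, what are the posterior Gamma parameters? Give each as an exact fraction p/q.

obs 1: x=2 → posterior Gamma(6, 13/4)
obs 2: x=0 → posterior Gamma(6, 17/4)
obs 3: x=2 → posterior Gamma(8, 21/4)
obs 4: x=3 → posterior Gamma(11, 25/4)
obs 5: x=4 → posterior Gamma(15, 29/4)
obs 6: x=5 → posterior Gamma(20, 33/4)
obs 7: x=2 → posterior Gamma(22, 37/4)
obs 8: x=3 → posterior Gamma(25, 41/4)
obs 9: x=2 → posterior Gamma(27, 45/4)
obs 10: x=6 → posterior Gamma(33, 49/4)

alpha=33, beta=49/4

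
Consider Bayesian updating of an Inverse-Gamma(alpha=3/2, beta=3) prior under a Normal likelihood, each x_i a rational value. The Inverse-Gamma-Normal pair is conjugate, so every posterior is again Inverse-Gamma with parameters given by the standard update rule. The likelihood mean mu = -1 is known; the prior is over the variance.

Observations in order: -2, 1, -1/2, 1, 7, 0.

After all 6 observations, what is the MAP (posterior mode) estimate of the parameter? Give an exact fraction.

obs 1: x=-2 → posterior Inverse-Gamma(2, 7/2)
obs 2: x=1 → posterior Inverse-Gamma(5/2, 11/2)
obs 3: x=-1/2 → posterior Inverse-Gamma(3, 45/8)
obs 4: x=1 → posterior Inverse-Gamma(7/2, 61/8)
obs 5: x=7 → posterior Inverse-Gamma(4, 317/8)
obs 6: x=0 → posterior Inverse-Gamma(9/2, 321/8)

321/44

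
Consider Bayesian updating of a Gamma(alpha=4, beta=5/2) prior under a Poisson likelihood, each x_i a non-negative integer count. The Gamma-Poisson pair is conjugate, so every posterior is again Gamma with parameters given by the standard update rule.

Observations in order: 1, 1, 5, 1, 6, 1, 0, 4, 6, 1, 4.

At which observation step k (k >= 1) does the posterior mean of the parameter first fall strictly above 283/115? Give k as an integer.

k = 9

obs 1: x=1 → posterior Gamma(5, 7/2)
obs 2: x=1 → posterior Gamma(6, 9/2)
obs 3: x=5 → posterior Gamma(11, 11/2)
obs 4: x=1 → posterior Gamma(12, 13/2)
obs 5: x=6 → posterior Gamma(18, 15/2)
obs 6: x=1 → posterior Gamma(19, 17/2)
obs 7: x=0 → posterior Gamma(19, 19/2)
obs 8: x=4 → posterior Gamma(23, 21/2)
obs 9: x=6 → posterior Gamma(29, 23/2)
obs 10: x=1 → posterior Gamma(30, 25/2)
obs 11: x=4 → posterior Gamma(34, 27/2)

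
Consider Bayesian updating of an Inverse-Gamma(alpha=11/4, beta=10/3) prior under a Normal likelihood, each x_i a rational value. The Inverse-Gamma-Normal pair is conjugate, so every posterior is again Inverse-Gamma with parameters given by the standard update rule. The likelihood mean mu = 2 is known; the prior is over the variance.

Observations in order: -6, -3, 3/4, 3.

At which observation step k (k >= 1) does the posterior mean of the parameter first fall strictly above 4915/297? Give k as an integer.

obs 1: x=-6 → posterior Inverse-Gamma(13/4, 106/3)
obs 2: x=-3 → posterior Inverse-Gamma(15/4, 287/6)
obs 3: x=3/4 → posterior Inverse-Gamma(17/4, 4667/96)
obs 4: x=3 → posterior Inverse-Gamma(19/4, 4715/96)

k = 2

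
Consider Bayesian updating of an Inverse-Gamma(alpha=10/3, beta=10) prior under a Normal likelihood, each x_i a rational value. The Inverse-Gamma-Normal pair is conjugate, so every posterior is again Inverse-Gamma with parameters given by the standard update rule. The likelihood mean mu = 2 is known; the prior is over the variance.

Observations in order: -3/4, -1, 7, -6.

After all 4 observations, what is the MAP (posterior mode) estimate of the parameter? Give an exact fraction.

obs 1: x=-3/4 → posterior Inverse-Gamma(23/6, 441/32)
obs 2: x=-1 → posterior Inverse-Gamma(13/3, 585/32)
obs 3: x=7 → posterior Inverse-Gamma(29/6, 985/32)
obs 4: x=-6 → posterior Inverse-Gamma(16/3, 2009/32)

6027/608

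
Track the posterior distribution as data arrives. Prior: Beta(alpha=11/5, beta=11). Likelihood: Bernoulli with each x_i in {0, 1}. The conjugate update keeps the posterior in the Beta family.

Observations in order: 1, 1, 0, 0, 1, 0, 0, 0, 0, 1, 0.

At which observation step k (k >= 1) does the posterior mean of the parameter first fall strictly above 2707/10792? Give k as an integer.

obs 1: x=1 → posterior Beta(16/5, 11)
obs 2: x=1 → posterior Beta(21/5, 11)
obs 3: x=0 → posterior Beta(21/5, 12)
obs 4: x=0 → posterior Beta(21/5, 13)
obs 5: x=1 → posterior Beta(26/5, 13)
obs 6: x=0 → posterior Beta(26/5, 14)
obs 7: x=0 → posterior Beta(26/5, 15)
obs 8: x=0 → posterior Beta(26/5, 16)
obs 9: x=0 → posterior Beta(26/5, 17)
obs 10: x=1 → posterior Beta(31/5, 17)
obs 11: x=0 → posterior Beta(31/5, 18)

k = 2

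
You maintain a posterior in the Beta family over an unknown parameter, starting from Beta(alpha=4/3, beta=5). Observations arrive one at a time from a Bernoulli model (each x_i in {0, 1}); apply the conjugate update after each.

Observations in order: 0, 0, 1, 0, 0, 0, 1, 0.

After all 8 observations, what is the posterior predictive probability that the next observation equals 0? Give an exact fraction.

obs 1: x=0 → posterior Beta(4/3, 6)
obs 2: x=0 → posterior Beta(4/3, 7)
obs 3: x=1 → posterior Beta(7/3, 7)
obs 4: x=0 → posterior Beta(7/3, 8)
obs 5: x=0 → posterior Beta(7/3, 9)
obs 6: x=0 → posterior Beta(7/3, 10)
obs 7: x=1 → posterior Beta(10/3, 10)
obs 8: x=0 → posterior Beta(10/3, 11)

33/43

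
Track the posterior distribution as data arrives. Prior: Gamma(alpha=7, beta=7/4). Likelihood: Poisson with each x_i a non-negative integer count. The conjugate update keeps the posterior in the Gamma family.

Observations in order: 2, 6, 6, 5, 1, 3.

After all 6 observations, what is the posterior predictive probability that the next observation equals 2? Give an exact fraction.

obs 1: x=2 → posterior Gamma(9, 11/4)
obs 2: x=6 → posterior Gamma(15, 15/4)
obs 3: x=6 → posterior Gamma(21, 19/4)
obs 4: x=5 → posterior Gamma(26, 23/4)
obs 5: x=1 → posterior Gamma(27, 27/4)
obs 6: x=3 → posterior Gamma(30, 31/4)

819320358274715326013310865394847108290147252688/5142892125267165928638070826418697834014892578125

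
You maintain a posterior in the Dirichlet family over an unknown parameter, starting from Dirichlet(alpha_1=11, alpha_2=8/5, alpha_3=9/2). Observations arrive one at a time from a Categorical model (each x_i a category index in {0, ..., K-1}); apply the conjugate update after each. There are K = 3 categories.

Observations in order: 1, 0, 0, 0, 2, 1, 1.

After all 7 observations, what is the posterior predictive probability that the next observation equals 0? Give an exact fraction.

140/241

obs 1: x=1 → posterior Dirichlet(11, 13/5, 9/2)
obs 2: x=0 → posterior Dirichlet(12, 13/5, 9/2)
obs 3: x=0 → posterior Dirichlet(13, 13/5, 9/2)
obs 4: x=0 → posterior Dirichlet(14, 13/5, 9/2)
obs 5: x=2 → posterior Dirichlet(14, 13/5, 11/2)
obs 6: x=1 → posterior Dirichlet(14, 18/5, 11/2)
obs 7: x=1 → posterior Dirichlet(14, 23/5, 11/2)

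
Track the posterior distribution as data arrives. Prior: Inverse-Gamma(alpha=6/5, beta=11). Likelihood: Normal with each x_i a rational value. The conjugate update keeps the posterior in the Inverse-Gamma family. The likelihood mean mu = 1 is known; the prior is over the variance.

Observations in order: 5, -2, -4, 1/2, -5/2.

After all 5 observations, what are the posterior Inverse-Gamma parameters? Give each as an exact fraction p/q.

obs 1: x=5 → posterior Inverse-Gamma(17/10, 19)
obs 2: x=-2 → posterior Inverse-Gamma(11/5, 47/2)
obs 3: x=-4 → posterior Inverse-Gamma(27/10, 36)
obs 4: x=1/2 → posterior Inverse-Gamma(16/5, 289/8)
obs 5: x=-5/2 → posterior Inverse-Gamma(37/10, 169/4)

alpha=37/10, beta=169/4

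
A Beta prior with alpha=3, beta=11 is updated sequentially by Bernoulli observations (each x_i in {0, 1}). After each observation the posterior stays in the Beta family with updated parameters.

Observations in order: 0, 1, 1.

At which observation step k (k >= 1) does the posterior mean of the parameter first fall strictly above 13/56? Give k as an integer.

k = 2

obs 1: x=0 → posterior Beta(3, 12)
obs 2: x=1 → posterior Beta(4, 12)
obs 3: x=1 → posterior Beta(5, 12)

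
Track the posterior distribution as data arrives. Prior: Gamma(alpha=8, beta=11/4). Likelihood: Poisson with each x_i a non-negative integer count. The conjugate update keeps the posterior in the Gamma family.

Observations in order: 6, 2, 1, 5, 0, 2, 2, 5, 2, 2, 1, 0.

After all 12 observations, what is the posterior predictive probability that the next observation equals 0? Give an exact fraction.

5632126739027588519658984775872141857619309476789431335641625841/59739251981165789319143185091465521335682061421948187270857578241

obs 1: x=6 → posterior Gamma(14, 15/4)
obs 2: x=2 → posterior Gamma(16, 19/4)
obs 3: x=1 → posterior Gamma(17, 23/4)
obs 4: x=5 → posterior Gamma(22, 27/4)
obs 5: x=0 → posterior Gamma(22, 31/4)
obs 6: x=2 → posterior Gamma(24, 35/4)
obs 7: x=2 → posterior Gamma(26, 39/4)
obs 8: x=5 → posterior Gamma(31, 43/4)
obs 9: x=2 → posterior Gamma(33, 47/4)
obs 10: x=2 → posterior Gamma(35, 51/4)
obs 11: x=1 → posterior Gamma(36, 55/4)
obs 12: x=0 → posterior Gamma(36, 59/4)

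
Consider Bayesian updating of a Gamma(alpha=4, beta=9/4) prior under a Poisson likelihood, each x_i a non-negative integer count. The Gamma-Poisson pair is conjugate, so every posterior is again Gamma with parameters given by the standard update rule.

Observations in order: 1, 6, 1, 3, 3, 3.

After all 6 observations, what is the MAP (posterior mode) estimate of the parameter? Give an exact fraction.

80/33

obs 1: x=1 → posterior Gamma(5, 13/4)
obs 2: x=6 → posterior Gamma(11, 17/4)
obs 3: x=1 → posterior Gamma(12, 21/4)
obs 4: x=3 → posterior Gamma(15, 25/4)
obs 5: x=3 → posterior Gamma(18, 29/4)
obs 6: x=3 → posterior Gamma(21, 33/4)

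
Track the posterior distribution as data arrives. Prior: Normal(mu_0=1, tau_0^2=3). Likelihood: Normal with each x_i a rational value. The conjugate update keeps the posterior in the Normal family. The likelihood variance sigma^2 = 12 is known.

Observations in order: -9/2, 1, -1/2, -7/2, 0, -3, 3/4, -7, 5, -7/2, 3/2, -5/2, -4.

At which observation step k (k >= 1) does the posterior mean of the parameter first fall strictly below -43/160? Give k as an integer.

k = 4

obs 1: x=-9/2 → posterior Normal(-1/10, 12/5)
obs 2: x=1 → posterior Normal(1/12, 2)
obs 3: x=-1/2 → posterior Normal(0, 12/7)
obs 4: x=-7/2 → posterior Normal(-7/16, 3/2)
obs 5: x=0 → posterior Normal(-7/18, 4/3)
obs 6: x=-3 → posterior Normal(-13/20, 6/5)
obs 7: x=3/4 → posterior Normal(-23/44, 12/11)
obs 8: x=-7 → posterior Normal(-17/16, 1)
obs 9: x=5 → posterior Normal(-31/52, 12/13)
obs 10: x=-7/2 → posterior Normal(-45/56, 6/7)
obs 11: x=3/2 → posterior Normal(-13/20, 4/5)
obs 12: x=-5/2 → posterior Normal(-49/64, 3/4)
obs 13: x=-4 → posterior Normal(-65/68, 12/17)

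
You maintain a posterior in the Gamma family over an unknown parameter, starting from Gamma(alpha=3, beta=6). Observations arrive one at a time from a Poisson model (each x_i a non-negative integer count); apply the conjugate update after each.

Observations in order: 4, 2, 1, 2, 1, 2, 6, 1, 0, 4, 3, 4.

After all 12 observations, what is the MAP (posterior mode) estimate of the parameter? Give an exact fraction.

obs 1: x=4 → posterior Gamma(7, 7)
obs 2: x=2 → posterior Gamma(9, 8)
obs 3: x=1 → posterior Gamma(10, 9)
obs 4: x=2 → posterior Gamma(12, 10)
obs 5: x=1 → posterior Gamma(13, 11)
obs 6: x=2 → posterior Gamma(15, 12)
obs 7: x=6 → posterior Gamma(21, 13)
obs 8: x=1 → posterior Gamma(22, 14)
obs 9: x=0 → posterior Gamma(22, 15)
obs 10: x=4 → posterior Gamma(26, 16)
obs 11: x=3 → posterior Gamma(29, 17)
obs 12: x=4 → posterior Gamma(33, 18)

16/9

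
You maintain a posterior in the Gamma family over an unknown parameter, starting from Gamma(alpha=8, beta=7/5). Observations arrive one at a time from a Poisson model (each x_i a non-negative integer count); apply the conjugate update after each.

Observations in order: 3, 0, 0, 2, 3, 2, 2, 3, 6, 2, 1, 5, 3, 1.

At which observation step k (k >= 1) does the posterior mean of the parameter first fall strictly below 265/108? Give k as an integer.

k = 4

obs 1: x=3 → posterior Gamma(11, 12/5)
obs 2: x=0 → posterior Gamma(11, 17/5)
obs 3: x=0 → posterior Gamma(11, 22/5)
obs 4: x=2 → posterior Gamma(13, 27/5)
obs 5: x=3 → posterior Gamma(16, 32/5)
obs 6: x=2 → posterior Gamma(18, 37/5)
obs 7: x=2 → posterior Gamma(20, 42/5)
obs 8: x=3 → posterior Gamma(23, 47/5)
obs 9: x=6 → posterior Gamma(29, 52/5)
obs 10: x=2 → posterior Gamma(31, 57/5)
obs 11: x=1 → posterior Gamma(32, 62/5)
obs 12: x=5 → posterior Gamma(37, 67/5)
obs 13: x=3 → posterior Gamma(40, 72/5)
obs 14: x=1 → posterior Gamma(41, 77/5)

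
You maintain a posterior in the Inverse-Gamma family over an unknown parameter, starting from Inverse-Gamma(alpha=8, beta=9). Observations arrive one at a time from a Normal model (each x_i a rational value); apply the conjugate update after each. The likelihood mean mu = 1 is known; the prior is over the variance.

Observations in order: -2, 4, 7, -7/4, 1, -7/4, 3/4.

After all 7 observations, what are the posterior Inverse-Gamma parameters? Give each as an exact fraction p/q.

alpha=23/2, beta=1395/32

obs 1: x=-2 → posterior Inverse-Gamma(17/2, 27/2)
obs 2: x=4 → posterior Inverse-Gamma(9, 18)
obs 3: x=7 → posterior Inverse-Gamma(19/2, 36)
obs 4: x=-7/4 → posterior Inverse-Gamma(10, 1273/32)
obs 5: x=1 → posterior Inverse-Gamma(21/2, 1273/32)
obs 6: x=-7/4 → posterior Inverse-Gamma(11, 697/16)
obs 7: x=3/4 → posterior Inverse-Gamma(23/2, 1395/32)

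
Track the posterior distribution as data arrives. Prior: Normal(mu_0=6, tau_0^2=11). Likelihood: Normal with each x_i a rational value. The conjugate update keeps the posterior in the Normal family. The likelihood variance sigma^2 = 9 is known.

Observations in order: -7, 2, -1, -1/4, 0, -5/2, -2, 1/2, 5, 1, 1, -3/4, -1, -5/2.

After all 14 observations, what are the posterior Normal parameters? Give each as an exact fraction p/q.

obs 1: x=-7 → posterior Normal(-23/20, 99/20)
obs 2: x=2 → posterior Normal(-1/31, 99/31)
obs 3: x=-1 → posterior Normal(-2/7, 33/14)
obs 4: x=-1/4 → posterior Normal(-59/212, 99/53)
obs 5: x=0 → posterior Normal(-59/256, 99/64)
obs 6: x=-5/2 → posterior Normal(-169/300, 33/25)
obs 7: x=-2 → posterior Normal(-257/344, 99/86)
obs 8: x=1/2 → posterior Normal(-235/388, 99/97)
obs 9: x=5 → posterior Normal(-5/144, 11/12)
obs 10: x=1 → posterior Normal(29/476, 99/119)
obs 11: x=1 → posterior Normal(73/520, 99/130)
obs 12: x=-3/4 → posterior Normal(10/141, 33/47)
obs 13: x=-1 → posterior Normal(-1/152, 99/152)
obs 14: x=-5/2 → posterior Normal(-57/326, 99/163)

mu_0=-57/326, tau_0^2=99/163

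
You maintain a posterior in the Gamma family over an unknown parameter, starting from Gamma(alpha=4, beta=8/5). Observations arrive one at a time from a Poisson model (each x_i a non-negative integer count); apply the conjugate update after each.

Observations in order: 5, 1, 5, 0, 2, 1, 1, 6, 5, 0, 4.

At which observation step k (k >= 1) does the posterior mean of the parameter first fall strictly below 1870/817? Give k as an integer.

k = 7

obs 1: x=5 → posterior Gamma(9, 13/5)
obs 2: x=1 → posterior Gamma(10, 18/5)
obs 3: x=5 → posterior Gamma(15, 23/5)
obs 4: x=0 → posterior Gamma(15, 28/5)
obs 5: x=2 → posterior Gamma(17, 33/5)
obs 6: x=1 → posterior Gamma(18, 38/5)
obs 7: x=1 → posterior Gamma(19, 43/5)
obs 8: x=6 → posterior Gamma(25, 48/5)
obs 9: x=5 → posterior Gamma(30, 53/5)
obs 10: x=0 → posterior Gamma(30, 58/5)
obs 11: x=4 → posterior Gamma(34, 63/5)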